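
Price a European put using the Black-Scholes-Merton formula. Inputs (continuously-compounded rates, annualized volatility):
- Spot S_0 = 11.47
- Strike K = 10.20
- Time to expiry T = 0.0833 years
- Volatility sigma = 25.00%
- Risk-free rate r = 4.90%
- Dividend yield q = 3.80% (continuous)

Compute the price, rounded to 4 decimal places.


Answer: Price = 0.0165

Derivation:
d1 = (ln(S/K) + (r - q + 0.5*sigma^2) * T) / (sigma * sqrt(T)) = 1.67511229
d2 = d1 - sigma * sqrt(T) = 1.60295794
exp(-rT) = 0.99592662; exp(-qT) = 0.99683960
P = K * exp(-rT) * N(-d2) - S_0 * exp(-qT) * N(-d1)
N(-d1) = 0.04695610; N(-d2) = 0.05447197
P = 10.2000 * 0.99592662 * 0.05447197 - 11.4700 * 0.99683960 * 0.04695610 = 0.0165


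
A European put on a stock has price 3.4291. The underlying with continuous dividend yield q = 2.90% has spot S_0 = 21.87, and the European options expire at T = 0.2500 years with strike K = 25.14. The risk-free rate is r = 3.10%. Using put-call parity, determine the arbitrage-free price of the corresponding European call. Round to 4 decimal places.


Answer: Call price = 0.1952

Derivation:
Put-call parity: C - P = S_0 * exp(-qT) - K * exp(-rT).
S_0 * exp(-qT) = 21.8700 * 0.99277622 = 21.71201588
K * exp(-rT) = 25.1400 * 0.99227995 = 24.94591804
C = P + S*exp(-qT) - K*exp(-rT)
C = 3.4291 + 21.71201588 - 24.94591804 = 0.1952


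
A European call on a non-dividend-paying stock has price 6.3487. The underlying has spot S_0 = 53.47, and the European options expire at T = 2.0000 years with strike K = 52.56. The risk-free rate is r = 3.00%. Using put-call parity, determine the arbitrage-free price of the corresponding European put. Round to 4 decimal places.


Answer: Put price = 2.3778

Derivation:
Put-call parity: C - P = S_0 * exp(-qT) - K * exp(-rT).
S_0 * exp(-qT) = 53.4700 * 1.00000000 = 53.47000000
K * exp(-rT) = 52.5600 * 0.94176453 = 49.49914389
P = C - S*exp(-qT) + K*exp(-rT)
P = 6.3487 - 53.47000000 + 49.49914389 = 2.3778


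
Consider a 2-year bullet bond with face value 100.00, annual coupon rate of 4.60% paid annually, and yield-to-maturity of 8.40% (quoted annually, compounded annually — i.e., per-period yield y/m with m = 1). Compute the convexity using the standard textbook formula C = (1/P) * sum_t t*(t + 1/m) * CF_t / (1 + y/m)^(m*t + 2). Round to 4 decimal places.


Answer: Convexity = 4.9512

Derivation:
Coupon per period c = face * coupon_rate / m = 4.600000
Periods per year m = 1; per-period yield y/m = 0.084000
Number of cashflows N = 2
Cashflows (t years, CF_t, discount factor 1/(1+y/m)^(m*t), PV):
  t = 1.0000: CF_t = 4.600000, DF = 0.922509, PV = 4.243542
  t = 2.0000: CF_t = 104.600000, DF = 0.851023, PV = 89.017034
Price P = sum_t PV_t = 93.260577
Convexity numerator sum_t t*(t + 1/m) * CF_t / (1+y/m)^(m*t + 2):
  t = 1.0000: term = 7.222707
  t = 2.0000: term = 454.533405
Convexity = (1/P) * sum = 461.756112 / 93.260577 = 4.951247


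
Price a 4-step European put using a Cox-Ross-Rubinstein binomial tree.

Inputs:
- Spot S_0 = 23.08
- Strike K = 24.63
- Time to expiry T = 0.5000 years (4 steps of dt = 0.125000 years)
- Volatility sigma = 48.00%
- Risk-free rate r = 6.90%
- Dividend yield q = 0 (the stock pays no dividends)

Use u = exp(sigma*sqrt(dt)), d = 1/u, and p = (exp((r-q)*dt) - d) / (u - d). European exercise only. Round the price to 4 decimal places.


dt = T/N = 0.125000
u = exp(sigma*sqrt(dt)) = 1.184956; d = 1/u = 0.843913
p = (exp((r-q)*dt) - d) / (u - d) = 0.483075
Discount per step: exp(-r*dt) = 0.991412
Stock lattice S(k, i) with i counting down-moves:
  k=0: S(0,0) = 23.0800
  k=1: S(1,0) = 27.3488; S(1,1) = 19.4775
  k=2: S(2,0) = 32.4071; S(2,1) = 23.0800; S(2,2) = 16.4373
  k=3: S(3,0) = 38.4010; S(3,1) = 27.3488; S(3,2) = 19.4775; S(3,3) = 13.8717
  k=4: S(4,0) = 45.5035; S(4,1) = 32.4071; S(4,2) = 23.0800; S(4,3) = 16.4373; S(4,4) = 11.7065
Terminal payoffs V(N, i) = max(K - S_T, 0):
  V(4,0) = 0.000000; V(4,1) = 0.000000; V(4,2) = 1.550000; V(4,3) = 8.192666; V(4,4) = 12.923504
Backward induction: V(k, i) = exp(-r*dt) * [p * V(k+1, i) + (1-p) * V(k+1, i+1)].
  V(3,0) = exp(-r*dt) * [p*0.000000 + (1-p)*0.000000] = 0.000000
  V(3,1) = exp(-r*dt) * [p*0.000000 + (1-p)*1.550000] = 0.794353
  V(3,2) = exp(-r*dt) * [p*1.550000 + (1-p)*8.192666] = 4.940963
  V(3,3) = exp(-r*dt) * [p*8.192666 + (1-p)*12.923504] = 10.546797
  V(2,0) = exp(-r*dt) * [p*0.000000 + (1-p)*0.794353] = 0.407095
  V(2,1) = exp(-r*dt) * [p*0.794353 + (1-p)*4.940963] = 2.912611
  V(2,2) = exp(-r*dt) * [p*4.940963 + (1-p)*10.546797] = 7.771442
  V(1,0) = exp(-r*dt) * [p*0.407095 + (1-p)*2.912611] = 1.687641
  V(1,1) = exp(-r*dt) * [p*2.912611 + (1-p)*7.771442] = 5.377682
  V(0,0) = exp(-r*dt) * [p*1.687641 + (1-p)*5.377682] = 3.564242

Answer: Price = V(0,0) = 3.5642


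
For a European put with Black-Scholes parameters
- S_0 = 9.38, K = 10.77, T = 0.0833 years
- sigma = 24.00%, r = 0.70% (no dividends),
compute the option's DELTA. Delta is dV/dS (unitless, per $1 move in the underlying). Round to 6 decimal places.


d1 = -1.9518716800; d2 = -2.0211398545
phi(d1) = 0.0593774912; exp(-qT) = 1.0000000000; exp(-rT) = 0.9994170700
N(-d1) = 0.9745232793
Delta = -exp(-qT) * N(-d1) = -1.0000000000 * 0.9745232793 = -0.974523

Answer: Delta = -0.974523


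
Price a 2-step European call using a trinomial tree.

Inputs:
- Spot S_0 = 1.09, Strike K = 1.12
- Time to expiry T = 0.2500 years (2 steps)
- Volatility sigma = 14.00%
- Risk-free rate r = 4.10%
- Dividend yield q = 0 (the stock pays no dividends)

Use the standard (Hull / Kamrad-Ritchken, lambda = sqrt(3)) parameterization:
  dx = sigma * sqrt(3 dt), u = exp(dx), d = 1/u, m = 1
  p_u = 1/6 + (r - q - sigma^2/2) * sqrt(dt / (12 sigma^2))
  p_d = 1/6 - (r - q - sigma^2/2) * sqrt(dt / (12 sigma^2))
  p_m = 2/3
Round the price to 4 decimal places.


dt = T/N = 0.125000; dx = sigma*sqrt(3*dt) = 0.085732
u = exp(dx) = 1.089514; d = 1/u = 0.917840
p_u = 0.189412, p_m = 0.666667, p_d = 0.143921
Discount per step: exp(-r*dt) = 0.994888
Stock lattice S(k, j) with j the centered position index:
  k=0: S(0,+0) = 1.0900
  k=1: S(1,-1) = 1.0004; S(1,+0) = 1.0900; S(1,+1) = 1.1876
  k=2: S(2,-2) = 0.9182; S(2,-1) = 1.0004; S(2,+0) = 1.0900; S(2,+1) = 1.1876; S(2,+2) = 1.2939
Terminal payoffs V(N, j) = max(S_T - K, 0):
  V(2,-2) = 0.000000; V(2,-1) = 0.000000; V(2,+0) = 0.000000; V(2,+1) = 0.067571; V(2,+2) = 0.173876
Backward induction: V(k, j) = exp(-r*dt) * [p_u * V(k+1, j+1) + p_m * V(k+1, j) + p_d * V(k+1, j-1)]
  V(1,-1) = exp(-r*dt) * [p_u*0.000000 + p_m*0.000000 + p_d*0.000000] = 0.000000
  V(1,+0) = exp(-r*dt) * [p_u*0.067571 + p_m*0.000000 + p_d*0.000000] = 0.012733
  V(1,+1) = exp(-r*dt) * [p_u*0.173876 + p_m*0.067571 + p_d*0.000000] = 0.077583
  V(0,+0) = exp(-r*dt) * [p_u*0.077583 + p_m*0.012733 + p_d*0.000000] = 0.023065

Answer: Price = V(0,0) = 0.0231


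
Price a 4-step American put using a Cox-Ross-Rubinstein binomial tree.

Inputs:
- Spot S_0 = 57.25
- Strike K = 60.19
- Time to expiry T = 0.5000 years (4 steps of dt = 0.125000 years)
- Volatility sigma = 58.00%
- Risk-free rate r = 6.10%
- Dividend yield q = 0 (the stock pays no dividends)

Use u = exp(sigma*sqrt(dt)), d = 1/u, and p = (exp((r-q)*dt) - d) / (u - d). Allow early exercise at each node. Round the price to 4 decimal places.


dt = T/N = 0.125000
u = exp(sigma*sqrt(dt)) = 1.227600; d = 1/u = 0.814598
p = (exp((r-q)*dt) - d) / (u - d) = 0.467447
Discount per step: exp(-r*dt) = 0.992404
Stock lattice S(k, i) with i counting down-moves:
  k=0: S(0,0) = 57.2500
  k=1: S(1,0) = 70.2801; S(1,1) = 46.6357
  k=2: S(2,0) = 86.2758; S(2,1) = 57.2500; S(2,2) = 37.9893
  k=3: S(3,0) = 105.9122; S(3,1) = 70.2801; S(3,2) = 46.6357; S(3,3) = 30.9460
  k=4: S(4,0) = 130.0178; S(4,1) = 86.2758; S(4,2) = 57.2500; S(4,3) = 37.9893; S(4,4) = 25.2086
Terminal payoffs V(N, i) = max(K - S_T, 0):
  V(4,0) = 0.000000; V(4,1) = 0.000000; V(4,2) = 2.940000; V(4,3) = 22.200656; V(4,4) = 34.981436
Backward induction: V(k, i) = exp(-r*dt) * [p * V(k+1, i) + (1-p) * V(k+1, i+1)]; then take max(V_cont, immediate exercise) for American.
  V(3,0) = exp(-r*dt) * [p*0.000000 + (1-p)*0.000000] = 0.000000; exercise = 0.000000; V(3,0) = max -> 0.000000
  V(3,1) = exp(-r*dt) * [p*0.000000 + (1-p)*2.940000] = 1.553814; exercise = 0.000000; V(3,1) = max -> 1.553814
  V(3,2) = exp(-r*dt) * [p*2.940000 + (1-p)*22.200656] = 13.097081; exercise = 13.554284; V(3,2) = max -> 13.554284
  V(3,3) = exp(-r*dt) * [p*22.200656 + (1-p)*34.981436] = 28.786766; exercise = 29.243969; V(3,3) = max -> 29.243969
  V(2,0) = exp(-r*dt) * [p*0.000000 + (1-p)*1.553814] = 0.821203; exercise = 0.000000; V(2,0) = max -> 0.821203
  V(2,1) = exp(-r*dt) * [p*1.553814 + (1-p)*13.554284] = 7.884357; exercise = 2.940000; V(2,1) = max -> 7.884357
  V(2,2) = exp(-r*dt) * [p*13.554284 + (1-p)*29.243969] = 21.743452; exercise = 22.200656; V(2,2) = max -> 22.200656
  V(1,0) = exp(-r*dt) * [p*0.821203 + (1-p)*7.884357] = 4.547900; exercise = 0.000000; V(1,0) = max -> 4.547900
  V(1,1) = exp(-r*dt) * [p*7.884357 + (1-p)*22.200656] = 15.390748; exercise = 13.554284; V(1,1) = max -> 15.390748
  V(0,0) = exp(-r*dt) * [p*4.547900 + (1-p)*15.390748] = 10.243887; exercise = 2.940000; V(0,0) = max -> 10.243887

Answer: Price = V(0,0) = 10.2439


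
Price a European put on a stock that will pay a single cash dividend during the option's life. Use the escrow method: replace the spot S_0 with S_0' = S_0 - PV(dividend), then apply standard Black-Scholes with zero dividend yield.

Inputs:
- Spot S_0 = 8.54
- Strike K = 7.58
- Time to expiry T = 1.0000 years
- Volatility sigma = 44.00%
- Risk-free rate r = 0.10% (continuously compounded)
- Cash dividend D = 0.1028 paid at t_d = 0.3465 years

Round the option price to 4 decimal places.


PV(D) = D * exp(-r * t_d) = 0.1028 * 0.99965356 = 0.10276439
S_0' = S_0 - PV(D) = 8.5400 - 0.10276439 = 8.43723561
d1 = (ln(S_0'/K) + (r + sigma^2/2)*T) / (sigma*sqrt(T)) = 0.46577619
d2 = d1 - sigma*sqrt(T) = 0.02577619
exp(-rT) = 0.99900050
N(-d1) = 0.32068786; N(-d2) = 0.48971793
P = K * exp(-rT) * N(-d2) - S_0' * N(-d1) = 7.5800 * 0.99900050 * 0.48971793 - 8.43723561 * 0.32068786 = 1.0026

Answer: Price = 1.0026


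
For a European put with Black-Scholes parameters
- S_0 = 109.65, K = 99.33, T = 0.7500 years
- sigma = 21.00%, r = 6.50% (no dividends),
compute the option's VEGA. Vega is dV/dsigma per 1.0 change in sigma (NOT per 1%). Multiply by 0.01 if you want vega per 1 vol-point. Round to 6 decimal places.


Answer: Vega = 25.210521

Derivation:
d1 = 0.9024992851; d2 = 0.7206339503
phi(d1) = 0.2654865728; exp(-qT) = 1.0000000000; exp(-rT) = 0.9524192047
Vega = S * exp(-qT) * phi(d1) * sqrt(T) = 109.6500 * 1.0000000000 * 0.2654865728 * 0.8660254038 = 25.210521


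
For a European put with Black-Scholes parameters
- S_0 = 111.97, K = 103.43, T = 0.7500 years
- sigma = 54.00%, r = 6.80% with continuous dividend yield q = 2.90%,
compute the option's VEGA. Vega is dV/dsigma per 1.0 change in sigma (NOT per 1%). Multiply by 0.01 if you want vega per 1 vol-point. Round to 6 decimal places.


d1 = 0.4660198657; d2 = -0.0016338523
phi(d1) = 0.3578913641; exp(-qT) = 0.9784848257; exp(-rT) = 0.9502786705
Vega = S * exp(-qT) * phi(d1) * sqrt(T) = 111.9700 * 0.9784848257 * 0.3578913641 * 0.8660254038 = 33.957650

Answer: Vega = 33.957650


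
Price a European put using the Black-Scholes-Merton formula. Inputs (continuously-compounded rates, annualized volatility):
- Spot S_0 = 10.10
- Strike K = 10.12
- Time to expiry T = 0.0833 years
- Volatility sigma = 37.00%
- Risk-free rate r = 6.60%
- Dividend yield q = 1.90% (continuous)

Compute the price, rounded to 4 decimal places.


Answer: Price = 0.4193

Derivation:
d1 = (ln(S/K) + (r - q + 0.5*sigma^2) * T) / (sigma * sqrt(T)) = 0.07153157
d2 = d1 - sigma * sqrt(T) = -0.03525686
exp(-rT) = 0.99451729; exp(-qT) = 0.99841855
P = K * exp(-rT) * N(-d2) - S_0 * exp(-qT) * N(-d1)
N(-d1) = 0.47148735; N(-d2) = 0.51406254
P = 10.1200 * 0.99451729 * 0.51406254 - 10.1000 * 0.99841855 * 0.47148735 = 0.4193


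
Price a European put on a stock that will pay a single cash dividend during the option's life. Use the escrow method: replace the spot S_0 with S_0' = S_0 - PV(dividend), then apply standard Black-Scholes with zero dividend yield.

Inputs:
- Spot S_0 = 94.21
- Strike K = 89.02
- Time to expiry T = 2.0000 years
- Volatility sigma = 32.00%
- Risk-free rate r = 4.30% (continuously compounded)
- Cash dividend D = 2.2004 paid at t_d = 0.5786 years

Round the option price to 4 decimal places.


PV(D) = D * exp(-r * t_d) = 2.2004 * 0.97542715 = 2.14632990
S_0' = S_0 - PV(D) = 94.2100 - 2.14632990 = 92.06367010
d1 = (ln(S_0'/K) + (r + sigma^2/2)*T) / (sigma*sqrt(T)) = 0.49059807
d2 = d1 - sigma*sqrt(T) = 0.03804973
exp(-rT) = 0.91759423
N(-d1) = 0.31185538; N(-d2) = 0.48482402
P = K * exp(-rT) * N(-d2) - S_0' * N(-d1) = 89.0200 * 0.91759423 * 0.48482402 - 92.06367010 * 0.31185538 = 10.8919

Answer: Price = 10.8919


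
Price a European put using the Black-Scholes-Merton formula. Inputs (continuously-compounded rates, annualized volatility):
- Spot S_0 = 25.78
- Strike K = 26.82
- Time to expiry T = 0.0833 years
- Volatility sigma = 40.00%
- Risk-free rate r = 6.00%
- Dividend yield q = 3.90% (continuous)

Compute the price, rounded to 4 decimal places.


d1 = (ln(S/K) + (r - q + 0.5*sigma^2) * T) / (sigma * sqrt(T)) = -0.26969598
d2 = d1 - sigma * sqrt(T) = -0.38514294
exp(-rT) = 0.99501447; exp(-qT) = 0.99675657
P = K * exp(-rT) * N(-d2) - S_0 * exp(-qT) * N(-d1)
N(-d1) = 0.60630292; N(-d2) = 0.64993424
P = 26.8200 * 0.99501447 * 0.64993424 - 25.7800 * 0.99675657 * 0.60630292 = 1.7645

Answer: Price = 1.7645


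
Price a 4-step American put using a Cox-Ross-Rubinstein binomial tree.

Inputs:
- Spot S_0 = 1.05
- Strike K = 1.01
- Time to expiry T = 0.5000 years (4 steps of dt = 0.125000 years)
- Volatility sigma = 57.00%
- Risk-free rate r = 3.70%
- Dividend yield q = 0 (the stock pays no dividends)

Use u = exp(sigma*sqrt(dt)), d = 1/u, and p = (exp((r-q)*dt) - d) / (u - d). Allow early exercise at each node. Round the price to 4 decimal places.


Answer: Price = V(0,0) = 0.1328

Derivation:
dt = T/N = 0.125000
u = exp(sigma*sqrt(dt)) = 1.223267; d = 1/u = 0.817483
p = (exp((r-q)*dt) - d) / (u - d) = 0.461213
Discount per step: exp(-r*dt) = 0.995386
Stock lattice S(k, i) with i counting down-moves:
  k=0: S(0,0) = 1.0500
  k=1: S(1,0) = 1.2844; S(1,1) = 0.8584
  k=2: S(2,0) = 1.5712; S(2,1) = 1.0500; S(2,2) = 0.7017
  k=3: S(3,0) = 1.9220; S(3,1) = 1.2844; S(3,2) = 0.8584; S(3,3) = 0.5736
  k=4: S(4,0) = 2.3511; S(4,1) = 1.5712; S(4,2) = 1.0500; S(4,3) = 0.7017; S(4,4) = 0.4689
Terminal payoffs V(N, i) = max(K - S_T, 0):
  V(4,0) = 0.000000; V(4,1) = 0.000000; V(4,2) = 0.000000; V(4,3) = 0.308308; V(4,4) = 0.541075
Backward induction: V(k, i) = exp(-r*dt) * [p * V(k+1, i) + (1-p) * V(k+1, i+1)]; then take max(V_cont, immediate exercise) for American.
  V(3,0) = exp(-r*dt) * [p*0.000000 + (1-p)*0.000000] = 0.000000; exercise = 0.000000; V(3,0) = max -> 0.000000
  V(3,1) = exp(-r*dt) * [p*0.000000 + (1-p)*0.000000] = 0.000000; exercise = 0.000000; V(3,1) = max -> 0.000000
  V(3,2) = exp(-r*dt) * [p*0.000000 + (1-p)*0.308308] = 0.165346; exercise = 0.151643; V(3,2) = max -> 0.165346
  V(3,3) = exp(-r*dt) * [p*0.308308 + (1-p)*0.541075] = 0.431718; exercise = 0.436379; V(3,3) = max -> 0.436379
  V(2,0) = exp(-r*dt) * [p*0.000000 + (1-p)*0.000000] = 0.000000; exercise = 0.000000; V(2,0) = max -> 0.000000
  V(2,1) = exp(-r*dt) * [p*0.000000 + (1-p)*0.165346] = 0.088675; exercise = 0.000000; V(2,1) = max -> 0.088675
  V(2,2) = exp(-r*dt) * [p*0.165346 + (1-p)*0.436379] = 0.309938; exercise = 0.308308; V(2,2) = max -> 0.309938
  V(1,0) = exp(-r*dt) * [p*0.000000 + (1-p)*0.088675] = 0.047557; exercise = 0.000000; V(1,0) = max -> 0.047557
  V(1,1) = exp(-r*dt) * [p*0.088675 + (1-p)*0.309938] = 0.206930; exercise = 0.151643; V(1,1) = max -> 0.206930
  V(0,0) = exp(-r*dt) * [p*0.047557 + (1-p)*0.206930] = 0.132809; exercise = 0.000000; V(0,0) = max -> 0.132809


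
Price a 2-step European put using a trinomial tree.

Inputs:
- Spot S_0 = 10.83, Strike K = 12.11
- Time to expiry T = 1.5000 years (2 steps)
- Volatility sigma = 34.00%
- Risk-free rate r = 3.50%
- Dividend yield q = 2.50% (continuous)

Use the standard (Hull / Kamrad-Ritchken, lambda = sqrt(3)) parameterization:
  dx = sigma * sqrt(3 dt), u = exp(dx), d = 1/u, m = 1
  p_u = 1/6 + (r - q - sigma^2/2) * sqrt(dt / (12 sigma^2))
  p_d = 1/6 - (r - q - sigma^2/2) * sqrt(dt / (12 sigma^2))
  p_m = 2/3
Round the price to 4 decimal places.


Answer: Price = V(0,0) = 2.3528

Derivation:
dt = T/N = 0.750000; dx = sigma*sqrt(3*dt) = 0.510000
u = exp(dx) = 1.665291; d = 1/u = 0.600496
p_u = 0.131520, p_m = 0.666667, p_d = 0.201814
Discount per step: exp(-r*dt) = 0.974092
Stock lattice S(k, j) with j the centered position index:
  k=0: S(0,+0) = 10.8300
  k=1: S(1,-1) = 6.5034; S(1,+0) = 10.8300; S(1,+1) = 18.0351
  k=2: S(2,-2) = 3.9052; S(2,-1) = 6.5034; S(2,+0) = 10.8300; S(2,+1) = 18.0351; S(2,+2) = 30.0337
Terminal payoffs V(N, j) = max(K - S_T, 0):
  V(2,-2) = 8.204757; V(2,-1) = 5.606633; V(2,+0) = 1.280000; V(2,+1) = 0.000000; V(2,+2) = 0.000000
Backward induction: V(k, j) = exp(-r*dt) * [p_u * V(k+1, j+1) + p_m * V(k+1, j) + p_d * V(k+1, j-1)]
  V(1,-1) = exp(-r*dt) * [p_u*1.280000 + p_m*5.606633 + p_d*8.204757] = 5.417832
  V(1,+0) = exp(-r*dt) * [p_u*0.000000 + p_m*1.280000 + p_d*5.606633] = 1.933405
  V(1,+1) = exp(-r*dt) * [p_u*0.000000 + p_m*0.000000 + p_d*1.280000] = 0.251629
  V(0,+0) = exp(-r*dt) * [p_u*0.251629 + p_m*1.933405 + p_d*5.417832] = 2.352844


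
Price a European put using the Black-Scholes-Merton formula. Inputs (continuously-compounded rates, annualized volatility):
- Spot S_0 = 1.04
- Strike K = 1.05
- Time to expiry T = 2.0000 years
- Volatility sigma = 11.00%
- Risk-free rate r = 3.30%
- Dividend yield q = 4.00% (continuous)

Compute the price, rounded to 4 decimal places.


d1 = (ln(S/K) + (r - q + 0.5*sigma^2) * T) / (sigma * sqrt(T)) = -0.07372842
d2 = d1 - sigma * sqrt(T) = -0.22929192
exp(-rT) = 0.93613086; exp(-qT) = 0.92311635
P = K * exp(-rT) * N(-d2) - S_0 * exp(-qT) * N(-d1)
N(-d1) = 0.52938676; N(-d2) = 0.59067898
P = 1.0500 * 0.93613086 * 0.59067898 - 1.0400 * 0.92311635 * 0.52938676 = 0.0724

Answer: Price = 0.0724


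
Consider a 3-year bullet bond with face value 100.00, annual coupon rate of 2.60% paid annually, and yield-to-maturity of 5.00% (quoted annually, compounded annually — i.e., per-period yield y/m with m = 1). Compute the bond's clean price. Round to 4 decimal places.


Coupon per period c = face * coupon_rate / m = 2.600000
Periods per year m = 1; per-period yield y/m = 0.050000
Number of cashflows N = 3
Cashflows (t years, CF_t, discount factor 1/(1+y/m)^(m*t), PV):
  t = 1.0000: CF_t = 2.600000, DF = 0.952381, PV = 2.476190
  t = 2.0000: CF_t = 2.600000, DF = 0.907029, PV = 2.358277
  t = 3.0000: CF_t = 102.600000, DF = 0.863838, PV = 88.629738
Price P = sum_t PV_t = 93.464205

Answer: Price = 93.4642


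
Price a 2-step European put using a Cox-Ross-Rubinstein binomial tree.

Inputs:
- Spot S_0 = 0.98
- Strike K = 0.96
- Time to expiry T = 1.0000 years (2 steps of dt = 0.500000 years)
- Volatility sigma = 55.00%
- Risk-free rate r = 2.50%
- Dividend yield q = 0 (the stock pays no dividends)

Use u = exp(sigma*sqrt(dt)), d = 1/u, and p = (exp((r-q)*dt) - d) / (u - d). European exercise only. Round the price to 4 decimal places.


dt = T/N = 0.500000
u = exp(sigma*sqrt(dt)) = 1.475370; d = 1/u = 0.677796
p = (exp((r-q)*dt) - d) / (u - d) = 0.419751
Discount per step: exp(-r*dt) = 0.987578
Stock lattice S(k, i) with i counting down-moves:
  k=0: S(0,0) = 0.9800
  k=1: S(1,0) = 1.4459; S(1,1) = 0.6642
  k=2: S(2,0) = 2.1332; S(2,1) = 0.9800; S(2,2) = 0.4502
Terminal payoffs V(N, i) = max(K - S_T, 0):
  V(2,0) = 0.000000; V(2,1) = 0.000000; V(2,2) = 0.509781
Backward induction: V(k, i) = exp(-r*dt) * [p * V(k+1, i) + (1-p) * V(k+1, i+1)].
  V(1,0) = exp(-r*dt) * [p*0.000000 + (1-p)*0.000000] = 0.000000
  V(1,1) = exp(-r*dt) * [p*0.000000 + (1-p)*0.509781] = 0.292125
  V(0,0) = exp(-r*dt) * [p*0.000000 + (1-p)*0.292125] = 0.167400

Answer: Price = V(0,0) = 0.1674


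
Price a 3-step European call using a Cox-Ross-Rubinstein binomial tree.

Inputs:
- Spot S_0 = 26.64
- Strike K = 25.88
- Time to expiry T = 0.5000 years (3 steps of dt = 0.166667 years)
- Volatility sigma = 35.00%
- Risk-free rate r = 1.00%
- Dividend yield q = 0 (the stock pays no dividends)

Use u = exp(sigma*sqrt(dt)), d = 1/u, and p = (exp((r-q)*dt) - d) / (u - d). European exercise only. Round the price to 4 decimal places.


Answer: Price = V(0,0) = 3.2492

Derivation:
dt = T/N = 0.166667
u = exp(sigma*sqrt(dt)) = 1.153599; d = 1/u = 0.866852
p = (exp((r-q)*dt) - d) / (u - d) = 0.470156
Discount per step: exp(-r*dt) = 0.998335
Stock lattice S(k, i) with i counting down-moves:
  k=0: S(0,0) = 26.6400
  k=1: S(1,0) = 30.7319; S(1,1) = 23.0929
  k=2: S(2,0) = 35.4523; S(2,1) = 26.6400; S(2,2) = 20.0182
  k=3: S(3,0) = 40.8977; S(3,1) = 30.7319; S(3,2) = 23.0929; S(3,3) = 17.3528
Terminal payoffs V(N, i) = max(S_T - K, 0):
  V(3,0) = 15.017730; V(3,1) = 4.851886; V(3,2) = 0.000000; V(3,3) = 0.000000
Backward induction: V(k, i) = exp(-r*dt) * [p * V(k+1, i) + (1-p) * V(k+1, i+1)].
  V(2,0) = exp(-r*dt) * [p*15.017730 + (1-p)*4.851886] = 9.615380
  V(2,1) = exp(-r*dt) * [p*4.851886 + (1-p)*0.000000] = 2.277345
  V(2,2) = exp(-r*dt) * [p*0.000000 + (1-p)*0.000000] = 0.000000
  V(1,0) = exp(-r*dt) * [p*9.615380 + (1-p)*2.277345] = 5.717829
  V(1,1) = exp(-r*dt) * [p*2.277345 + (1-p)*0.000000] = 1.068925
  V(0,0) = exp(-r*dt) * [p*5.717829 + (1-p)*1.068925] = 3.249216


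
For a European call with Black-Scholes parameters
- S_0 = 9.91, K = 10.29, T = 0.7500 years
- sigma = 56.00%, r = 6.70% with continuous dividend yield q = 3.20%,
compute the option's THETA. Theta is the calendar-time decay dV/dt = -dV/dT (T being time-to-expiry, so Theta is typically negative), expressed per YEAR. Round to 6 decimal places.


d1 = 0.2190256570; d2 = -0.2659485691
phi(d1) = 0.3894870537; exp(-qT) = 0.9762857098; exp(-rT) = 0.9509916469
Theta = -S*exp(-qT)*phi(d1)*sigma/(2*sqrt(T)) - r*K*exp(-rT)*N(d2) + q*S*exp(-qT)*N(d1)
N(d1) = 0.5866849692; N(d2) = 0.3951394094; sqrt(T) = 0.8660254038
Term 1 = -9.9100 * 0.9762857098 * 0.3894870537 * 0.5600 / (2 * 0.8660254038) = -1.2183470418
Term 2 = -0.0670 * 10.2900 * 0.9509916469 * 0.3951394094 = -0.2590700603
Term 3 = 0.0320 * 9.9100 * 0.9762857098 * 0.5866849692 = 0.1816375047
Theta = -1.2183470418 + (-0.2590700603) + (0.1816375047) = -1.295780

Answer: Theta = -1.295780


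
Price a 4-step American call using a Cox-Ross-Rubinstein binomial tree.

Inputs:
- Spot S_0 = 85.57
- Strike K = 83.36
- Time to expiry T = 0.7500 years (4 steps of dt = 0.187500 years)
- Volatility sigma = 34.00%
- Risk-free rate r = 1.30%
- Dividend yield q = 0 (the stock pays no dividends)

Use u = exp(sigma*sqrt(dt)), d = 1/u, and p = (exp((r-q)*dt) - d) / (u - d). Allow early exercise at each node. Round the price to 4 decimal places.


Answer: Price = V(0,0) = 11.1976

Derivation:
dt = T/N = 0.187500
u = exp(sigma*sqrt(dt)) = 1.158614; d = 1/u = 0.863100
p = (exp((r-q)*dt) - d) / (u - d) = 0.471519
Discount per step: exp(-r*dt) = 0.997565
Stock lattice S(k, i) with i counting down-moves:
  k=0: S(0,0) = 85.5700
  k=1: S(1,0) = 99.1426; S(1,1) = 73.8555
  k=2: S(2,0) = 114.8680; S(2,1) = 85.5700; S(2,2) = 63.7447
  k=3: S(3,0) = 133.0876; S(3,1) = 99.1426; S(3,2) = 73.8555; S(3,3) = 55.0181
  k=4: S(4,0) = 154.1972; S(4,1) = 114.8680; S(4,2) = 85.5700; S(4,3) = 63.7447; S(4,4) = 47.4861
Terminal payoffs V(N, i) = max(S_T - K, 0):
  V(4,0) = 70.837158; V(4,1) = 31.507971; V(4,2) = 2.210000; V(4,3) = 0.000000; V(4,4) = 0.000000
Backward induction: V(k, i) = exp(-r*dt) * [p * V(k+1, i) + (1-p) * V(k+1, i+1)]; then take max(V_cont, immediate exercise) for American.
  V(3,0) = exp(-r*dt) * [p*70.837158 + (1-p)*31.507971] = 49.930563; exercise = 49.727620; V(3,0) = max -> 49.930563
  V(3,1) = exp(-r*dt) * [p*31.507971 + (1-p)*2.210000] = 15.985528; exercise = 15.782586; V(3,1) = max -> 15.985528
  V(3,2) = exp(-r*dt) * [p*2.210000 + (1-p)*0.000000] = 1.039519; exercise = 0.000000; V(3,2) = max -> 1.039519
  V(3,3) = exp(-r*dt) * [p*0.000000 + (1-p)*0.000000] = 0.000000; exercise = 0.000000; V(3,3) = max -> 0.000000
  V(2,0) = exp(-r*dt) * [p*49.930563 + (1-p)*15.985528] = 31.913362; exercise = 31.507971; V(2,0) = max -> 31.913362
  V(2,1) = exp(-r*dt) * [p*15.985528 + (1-p)*1.039519] = 8.067154; exercise = 2.210000; V(2,1) = max -> 8.067154
  V(2,2) = exp(-r*dt) * [p*1.039519 + (1-p)*0.000000] = 0.488959; exercise = 0.000000; V(2,2) = max -> 0.488959
  V(1,0) = exp(-r*dt) * [p*31.913362 + (1-p)*8.067154] = 19.264073; exercise = 15.782586; V(1,0) = max -> 19.264073
  V(1,1) = exp(-r*dt) * [p*8.067154 + (1-p)*0.488959] = 4.052330; exercise = 0.000000; V(1,1) = max -> 4.052330
  V(0,0) = exp(-r*dt) * [p*19.264073 + (1-p)*4.052330] = 11.197623; exercise = 2.210000; V(0,0) = max -> 11.197623


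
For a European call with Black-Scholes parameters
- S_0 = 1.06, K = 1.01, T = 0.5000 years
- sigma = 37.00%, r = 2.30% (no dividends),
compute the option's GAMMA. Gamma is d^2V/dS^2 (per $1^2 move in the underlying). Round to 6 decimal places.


Answer: Gamma = 1.348530

Derivation:
d1 = 0.3594532498; d2 = 0.0978237408
phi(d1) = 0.3739841536; exp(-qT) = 1.0000000000; exp(-rT) = 0.9885658722
Gamma = exp(-qT) * phi(d1) / (S * sigma * sqrt(T)) = 1.0000000000 * 0.3739841536 / (1.0600 * 0.3700 * 0.7071067812) = 1.348530


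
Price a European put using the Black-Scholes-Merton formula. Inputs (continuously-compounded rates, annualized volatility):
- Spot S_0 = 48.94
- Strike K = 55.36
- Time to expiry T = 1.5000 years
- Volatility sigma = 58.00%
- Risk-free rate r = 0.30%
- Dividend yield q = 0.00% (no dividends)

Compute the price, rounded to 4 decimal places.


Answer: Price = 17.7178

Derivation:
d1 = (ln(S/K) + (r - q + 0.5*sigma^2) * T) / (sigma * sqrt(T)) = 0.18798813
d2 = d1 - sigma * sqrt(T) = -0.52236390
exp(-rT) = 0.99551011; exp(-qT) = 1.00000000
P = K * exp(-rT) * N(-d2) - S_0 * exp(-qT) * N(-d1)
N(-d1) = 0.42544298; N(-d2) = 0.69929151
P = 55.3600 * 0.99551011 * 0.69929151 - 48.9400 * 1.00000000 * 0.42544298 = 17.7178


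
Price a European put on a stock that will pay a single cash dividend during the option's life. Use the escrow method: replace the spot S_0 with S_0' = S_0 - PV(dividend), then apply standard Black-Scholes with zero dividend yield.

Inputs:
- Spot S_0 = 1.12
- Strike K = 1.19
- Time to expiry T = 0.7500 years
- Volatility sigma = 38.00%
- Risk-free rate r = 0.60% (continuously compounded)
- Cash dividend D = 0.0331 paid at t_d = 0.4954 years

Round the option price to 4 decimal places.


Answer: Price = 0.2023

Derivation:
PV(D) = D * exp(-r * t_d) = 0.0331 * 0.99703201 = 0.03300176
S_0' = S_0 - PV(D) = 1.1200 - 0.03300176 = 1.08699824
d1 = (ln(S_0'/K) + (r + sigma^2/2)*T) / (sigma*sqrt(T)) = -0.09688338
d2 = d1 - sigma*sqrt(T) = -0.42597303
exp(-rT) = 0.99551011
N(-d1) = 0.53859050; N(-d2) = 0.66493625
P = K * exp(-rT) * N(-d2) - S_0' * N(-d1) = 1.1900 * 0.99551011 * 0.66493625 - 1.08699824 * 0.53859050 = 0.2023


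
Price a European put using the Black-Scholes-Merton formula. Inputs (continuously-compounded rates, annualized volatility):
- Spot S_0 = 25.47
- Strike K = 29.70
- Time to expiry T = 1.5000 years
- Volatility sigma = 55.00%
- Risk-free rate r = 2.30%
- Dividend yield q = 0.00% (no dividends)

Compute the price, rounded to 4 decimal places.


d1 = (ln(S/K) + (r - q + 0.5*sigma^2) * T) / (sigma * sqrt(T)) = 0.15992829
d2 = d1 - sigma * sqrt(T) = -0.51368139
exp(-rT) = 0.96608834; exp(-qT) = 1.00000000
P = K * exp(-rT) * N(-d2) - S_0 * exp(-qT) * N(-d1)
N(-d1) = 0.43646878; N(-d2) = 0.69626262
P = 29.7000 * 0.96608834 * 0.69626262 - 25.4700 * 1.00000000 * 0.43646878 = 8.8609

Answer: Price = 8.8609


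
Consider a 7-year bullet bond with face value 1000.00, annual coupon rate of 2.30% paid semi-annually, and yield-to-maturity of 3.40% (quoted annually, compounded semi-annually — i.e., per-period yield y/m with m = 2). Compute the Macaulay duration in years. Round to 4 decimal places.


Answer: Macaulay duration = 6.4832 years

Derivation:
Coupon per period c = face * coupon_rate / m = 11.500000
Periods per year m = 2; per-period yield y/m = 0.017000
Number of cashflows N = 14
Cashflows (t years, CF_t, discount factor 1/(1+y/m)^(m*t), PV):
  t = 0.5000: CF_t = 11.500000, DF = 0.983284, PV = 11.307768
  t = 1.0000: CF_t = 11.500000, DF = 0.966848, PV = 11.118749
  t = 1.5000: CF_t = 11.500000, DF = 0.950686, PV = 10.932890
  t = 2.0000: CF_t = 11.500000, DF = 0.934795, PV = 10.750138
  t = 2.5000: CF_t = 11.500000, DF = 0.919169, PV = 10.570440
  t = 3.0000: CF_t = 11.500000, DF = 0.903804, PV = 10.393747
  t = 3.5000: CF_t = 11.500000, DF = 0.888696, PV = 10.220006
  t = 4.0000: CF_t = 11.500000, DF = 0.873841, PV = 10.049171
  t = 4.5000: CF_t = 11.500000, DF = 0.859234, PV = 9.881190
  t = 5.0000: CF_t = 11.500000, DF = 0.844871, PV = 9.716018
  t = 5.5000: CF_t = 11.500000, DF = 0.830748, PV = 9.553607
  t = 6.0000: CF_t = 11.500000, DF = 0.816862, PV = 9.393910
  t = 6.5000: CF_t = 11.500000, DF = 0.803207, PV = 9.236883
  t = 7.0000: CF_t = 1011.500000, DF = 0.789781, PV = 798.863440
Price P = sum_t PV_t = 931.987957
Macaulay numerator sum_t t * PV_t:
  t * PV_t at t = 0.5000: 5.653884
  t * PV_t at t = 1.0000: 11.118749
  t * PV_t at t = 1.5000: 16.399335
  t * PV_t at t = 2.0000: 21.500275
  t * PV_t at t = 2.5000: 26.426101
  t * PV_t at t = 3.0000: 31.181240
  t * PV_t at t = 3.5000: 35.770023
  t * PV_t at t = 4.0000: 40.196682
  t * PV_t at t = 4.5000: 44.465356
  t * PV_t at t = 5.0000: 48.580090
  t * PV_t at t = 5.5000: 52.544837
  t * PV_t at t = 6.0000: 56.363461
  t * PV_t at t = 6.5000: 60.039741
  t * PV_t at t = 7.0000: 5592.044081
Macaulay duration D = (sum_t t * PV_t) / P = 6042.283855 / 931.987957 = 6.483221


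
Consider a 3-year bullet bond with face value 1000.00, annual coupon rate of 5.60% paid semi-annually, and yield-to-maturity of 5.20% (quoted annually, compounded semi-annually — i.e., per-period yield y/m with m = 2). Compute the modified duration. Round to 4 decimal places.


Coupon per period c = face * coupon_rate / m = 28.000000
Periods per year m = 2; per-period yield y/m = 0.026000
Number of cashflows N = 6
Cashflows (t years, CF_t, discount factor 1/(1+y/m)^(m*t), PV):
  t = 0.5000: CF_t = 28.000000, DF = 0.974659, PV = 27.290448
  t = 1.0000: CF_t = 28.000000, DF = 0.949960, PV = 26.598878
  t = 1.5000: CF_t = 28.000000, DF = 0.925887, PV = 25.924832
  t = 2.0000: CF_t = 28.000000, DF = 0.902424, PV = 25.267867
  t = 2.5000: CF_t = 28.000000, DF = 0.879555, PV = 24.627551
  t = 3.0000: CF_t = 1028.000000, DF = 0.857266, PV = 881.269927
Price P = sum_t PV_t = 1010.979503
First compute Macaulay numerator sum_t t * PV_t:
  t * PV_t at t = 0.5000: 13.645224
  t * PV_t at t = 1.0000: 26.598878
  t * PV_t at t = 1.5000: 38.887248
  t * PV_t at t = 2.0000: 50.535735
  t * PV_t at t = 2.5000: 61.568878
  t * PV_t at t = 3.0000: 2643.809780
Macaulay duration D = 2835.045741 / 1010.979503 = 2.804256
Modified duration = D / (1 + y/m) = 2.804256 / (1 + 0.026000) = 2.733193

Answer: Modified duration = 2.7332


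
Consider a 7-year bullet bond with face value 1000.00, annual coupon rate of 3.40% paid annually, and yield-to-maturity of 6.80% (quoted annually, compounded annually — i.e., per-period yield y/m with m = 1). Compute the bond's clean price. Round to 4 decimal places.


Coupon per period c = face * coupon_rate / m = 34.000000
Periods per year m = 1; per-period yield y/m = 0.068000
Number of cashflows N = 7
Cashflows (t years, CF_t, discount factor 1/(1+y/m)^(m*t), PV):
  t = 1.0000: CF_t = 34.000000, DF = 0.936330, PV = 31.835206
  t = 2.0000: CF_t = 34.000000, DF = 0.876713, PV = 29.808245
  t = 3.0000: CF_t = 34.000000, DF = 0.820892, PV = 27.910342
  t = 4.0000: CF_t = 34.000000, DF = 0.768626, PV = 26.133279
  t = 5.0000: CF_t = 34.000000, DF = 0.719687, PV = 24.469362
  t = 6.0000: CF_t = 34.000000, DF = 0.673864, PV = 22.911388
  t = 7.0000: CF_t = 1034.000000, DF = 0.630959, PV = 652.411744
Price P = sum_t PV_t = 815.479567

Answer: Price = 815.4796


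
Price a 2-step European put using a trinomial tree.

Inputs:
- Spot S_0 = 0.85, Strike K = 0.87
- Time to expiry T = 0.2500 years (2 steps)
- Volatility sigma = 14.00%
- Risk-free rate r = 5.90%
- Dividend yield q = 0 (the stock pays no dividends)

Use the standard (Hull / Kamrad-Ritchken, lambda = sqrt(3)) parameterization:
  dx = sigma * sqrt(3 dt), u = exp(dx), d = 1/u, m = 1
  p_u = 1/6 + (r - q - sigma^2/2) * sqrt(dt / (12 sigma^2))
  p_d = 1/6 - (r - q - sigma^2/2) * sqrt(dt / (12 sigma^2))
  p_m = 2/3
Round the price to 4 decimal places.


Answer: Price = V(0,0) = 0.0278

Derivation:
dt = T/N = 0.125000; dx = sigma*sqrt(3*dt) = 0.085732
u = exp(dx) = 1.089514; d = 1/u = 0.917840
p_u = 0.202534, p_m = 0.666667, p_d = 0.130799
Discount per step: exp(-r*dt) = 0.992652
Stock lattice S(k, j) with j the centered position index:
  k=0: S(0,+0) = 0.8500
  k=1: S(1,-1) = 0.7802; S(1,+0) = 0.8500; S(1,+1) = 0.9261
  k=2: S(2,-2) = 0.7161; S(2,-1) = 0.7802; S(2,+0) = 0.8500; S(2,+1) = 0.9261; S(2,+2) = 1.0090
Terminal payoffs V(N, j) = max(K - S_T, 0):
  V(2,-2) = 0.153934; V(2,-1) = 0.089836; V(2,+0) = 0.020000; V(2,+1) = 0.000000; V(2,+2) = 0.000000
Backward induction: V(k, j) = exp(-r*dt) * [p_u * V(k+1, j+1) + p_m * V(k+1, j) + p_d * V(k+1, j-1)]
  V(1,-1) = exp(-r*dt) * [p_u*0.020000 + p_m*0.089836 + p_d*0.153934] = 0.083458
  V(1,+0) = exp(-r*dt) * [p_u*0.000000 + p_m*0.020000 + p_d*0.089836] = 0.024899
  V(1,+1) = exp(-r*dt) * [p_u*0.000000 + p_m*0.000000 + p_d*0.020000] = 0.002597
  V(0,+0) = exp(-r*dt) * [p_u*0.002597 + p_m*0.024899 + p_d*0.083458] = 0.027836


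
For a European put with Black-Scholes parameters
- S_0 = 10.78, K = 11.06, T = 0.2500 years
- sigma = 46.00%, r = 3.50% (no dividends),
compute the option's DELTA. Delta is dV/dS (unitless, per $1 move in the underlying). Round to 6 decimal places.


Answer: Delta = -0.483427

Derivation:
d1 = 0.0415546495; d2 = -0.1884453505
phi(d1) = 0.3985979845; exp(-qT) = 1.0000000000; exp(-rT) = 0.9912881698
N(-d1) = 0.4834268632
Delta = -exp(-qT) * N(-d1) = -1.0000000000 * 0.4834268632 = -0.483427


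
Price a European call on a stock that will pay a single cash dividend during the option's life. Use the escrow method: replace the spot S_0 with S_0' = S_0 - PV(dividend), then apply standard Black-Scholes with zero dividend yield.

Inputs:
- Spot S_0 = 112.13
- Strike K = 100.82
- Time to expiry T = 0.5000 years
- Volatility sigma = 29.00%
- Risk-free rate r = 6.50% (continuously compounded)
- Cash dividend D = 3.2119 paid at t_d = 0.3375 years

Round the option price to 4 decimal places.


Answer: Price = 15.3192

Derivation:
PV(D) = D * exp(-r * t_d) = 3.2119 * 0.97830138 = 3.14220619
S_0' = S_0 - PV(D) = 112.1300 - 3.14220619 = 108.98779381
d1 = (ln(S_0'/K) + (r + sigma^2/2)*T) / (sigma*sqrt(T)) = 0.64090278
d2 = d1 - sigma*sqrt(T) = 0.43584182
exp(-rT) = 0.96802245
N(d1) = 0.73920708; N(d2) = 0.66852425
C = S_0' * N(d1) - K * exp(-rT) * N(d2) = 108.98779381 * 0.73920708 - 100.8200 * 0.96802245 * 0.66852425 = 15.3192


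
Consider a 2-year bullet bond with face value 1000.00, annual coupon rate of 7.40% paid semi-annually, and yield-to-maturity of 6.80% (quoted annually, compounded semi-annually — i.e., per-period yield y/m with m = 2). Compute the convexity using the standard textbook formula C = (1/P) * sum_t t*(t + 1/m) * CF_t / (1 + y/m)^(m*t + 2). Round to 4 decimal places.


Coupon per period c = face * coupon_rate / m = 37.000000
Periods per year m = 2; per-period yield y/m = 0.034000
Number of cashflows N = 4
Cashflows (t years, CF_t, discount factor 1/(1+y/m)^(m*t), PV):
  t = 0.5000: CF_t = 37.000000, DF = 0.967118, PV = 35.783366
  t = 1.0000: CF_t = 37.000000, DF = 0.935317, PV = 34.606737
  t = 1.5000: CF_t = 37.000000, DF = 0.904562, PV = 33.468797
  t = 2.0000: CF_t = 1037.000000, DF = 0.874818, PV = 907.186547
Price P = sum_t PV_t = 1011.045447
Convexity numerator sum_t t*(t + 1/m) * CF_t / (1+y/m)^(m*t + 2):
  t = 0.5000: term = 16.734399
  t = 1.0000: term = 48.552414
  t = 1.5000: term = 93.911826
  t = 2.0000: term = 4242.535922
Convexity = (1/P) * sum = 4401.734560 / 1011.045447 = 4.353647

Answer: Convexity = 4.3536


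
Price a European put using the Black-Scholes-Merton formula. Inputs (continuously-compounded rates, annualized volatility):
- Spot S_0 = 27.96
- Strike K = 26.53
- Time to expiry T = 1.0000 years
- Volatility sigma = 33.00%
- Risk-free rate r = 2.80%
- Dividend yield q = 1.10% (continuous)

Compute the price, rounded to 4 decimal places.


d1 = (ln(S/K) + (r - q + 0.5*sigma^2) * T) / (sigma * sqrt(T)) = 0.37560227
d2 = d1 - sigma * sqrt(T) = 0.04560227
exp(-rT) = 0.97238837; exp(-qT) = 0.98906028
P = K * exp(-rT) * N(-d2) - S_0 * exp(-qT) * N(-d1)
N(-d1) = 0.35360630; N(-d2) = 0.48181363
P = 26.5300 * 0.97238837 * 0.48181363 - 27.9600 * 0.98906028 * 0.35360630 = 2.6509

Answer: Price = 2.6509


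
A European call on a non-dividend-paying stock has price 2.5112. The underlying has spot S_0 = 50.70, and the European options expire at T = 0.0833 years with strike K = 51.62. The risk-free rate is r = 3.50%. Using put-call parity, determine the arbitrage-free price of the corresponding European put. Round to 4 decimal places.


Answer: Put price = 3.2809

Derivation:
Put-call parity: C - P = S_0 * exp(-qT) - K * exp(-rT).
S_0 * exp(-qT) = 50.7000 * 1.00000000 = 50.70000000
K * exp(-rT) = 51.6200 * 0.99708875 = 51.46972107
P = C - S*exp(-qT) + K*exp(-rT)
P = 2.5112 - 50.70000000 + 51.46972107 = 3.2809


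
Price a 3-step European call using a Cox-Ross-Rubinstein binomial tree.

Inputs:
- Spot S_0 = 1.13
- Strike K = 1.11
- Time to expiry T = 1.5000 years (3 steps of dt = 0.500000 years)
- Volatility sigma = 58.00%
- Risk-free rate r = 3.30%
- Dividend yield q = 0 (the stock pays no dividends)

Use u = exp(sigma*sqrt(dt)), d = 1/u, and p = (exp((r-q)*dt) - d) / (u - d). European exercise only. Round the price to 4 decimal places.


Answer: Price = V(0,0) = 0.3650

Derivation:
dt = T/N = 0.500000
u = exp(sigma*sqrt(dt)) = 1.507002; d = 1/u = 0.663569
p = (exp((r-q)*dt) - d) / (u - d) = 0.418608
Discount per step: exp(-r*dt) = 0.983635
Stock lattice S(k, i) with i counting down-moves:
  k=0: S(0,0) = 1.1300
  k=1: S(1,0) = 1.7029; S(1,1) = 0.7498
  k=2: S(2,0) = 2.5663; S(2,1) = 1.1300; S(2,2) = 0.4976
  k=3: S(3,0) = 3.8674; S(3,1) = 1.7029; S(3,2) = 0.7498; S(3,3) = 0.3302
Terminal payoffs V(N, i) = max(S_T - K, 0):
  V(3,0) = 2.757404; V(3,1) = 0.592912; V(3,2) = 0.000000; V(3,3) = 0.000000
Backward induction: V(k, i) = exp(-r*dt) * [p * V(k+1, i) + (1-p) * V(k+1, i+1)].
  V(2,0) = exp(-r*dt) * [p*2.757404 + (1-p)*0.592912] = 1.474455
  V(2,1) = exp(-r*dt) * [p*0.592912 + (1-p)*0.000000] = 0.244136
  V(2,2) = exp(-r*dt) * [p*0.000000 + (1-p)*0.000000] = 0.000000
  V(1,0) = exp(-r*dt) * [p*1.474455 + (1-p)*0.244136] = 0.746734
  V(1,1) = exp(-r*dt) * [p*0.244136 + (1-p)*0.000000] = 0.100525
  V(0,0) = exp(-r*dt) * [p*0.746734 + (1-p)*0.100525] = 0.364962


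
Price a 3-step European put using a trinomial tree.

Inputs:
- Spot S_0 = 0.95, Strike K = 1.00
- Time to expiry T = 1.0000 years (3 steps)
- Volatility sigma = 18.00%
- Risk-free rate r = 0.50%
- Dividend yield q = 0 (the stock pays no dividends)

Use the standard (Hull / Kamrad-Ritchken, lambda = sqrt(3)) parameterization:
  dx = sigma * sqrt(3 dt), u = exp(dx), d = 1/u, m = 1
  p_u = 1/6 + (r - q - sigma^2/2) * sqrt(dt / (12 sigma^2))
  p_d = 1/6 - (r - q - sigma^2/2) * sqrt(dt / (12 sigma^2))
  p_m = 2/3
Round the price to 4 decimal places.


Answer: Price = V(0,0) = 0.0953

Derivation:
dt = T/N = 0.333333; dx = sigma*sqrt(3*dt) = 0.180000
u = exp(dx) = 1.197217; d = 1/u = 0.835270
p_u = 0.156296, p_m = 0.666667, p_d = 0.177037
Discount per step: exp(-r*dt) = 0.998335
Stock lattice S(k, j) with j the centered position index:
  k=0: S(0,+0) = 0.9500
  k=1: S(1,-1) = 0.7935; S(1,+0) = 0.9500; S(1,+1) = 1.1374
  k=2: S(2,-2) = 0.6628; S(2,-1) = 0.7935; S(2,+0) = 0.9500; S(2,+1) = 1.1374; S(2,+2) = 1.3617
  k=3: S(3,-3) = 0.5536; S(3,-2) = 0.6628; S(3,-1) = 0.7935; S(3,+0) = 0.9500; S(3,+1) = 1.1374; S(3,+2) = 1.3617; S(3,+3) = 1.6302
Terminal payoffs V(N, j) = max(K - S_T, 0):
  V(3,-3) = 0.446389; V(3,-2) = 0.337207; V(3,-1) = 0.206493; V(3,+0) = 0.050000; V(3,+1) = 0.000000; V(3,+2) = 0.000000; V(3,+3) = 0.000000
Backward induction: V(k, j) = exp(-r*dt) * [p_u * V(k+1, j+1) + p_m * V(k+1, j) + p_d * V(k+1, j-1)]
  V(2,-2) = exp(-r*dt) * [p_u*0.206493 + p_m*0.337207 + p_d*0.446389] = 0.335547
  V(2,-1) = exp(-r*dt) * [p_u*0.050000 + p_m*0.206493 + p_d*0.337207] = 0.204834
  V(2,+0) = exp(-r*dt) * [p_u*0.000000 + p_m*0.050000 + p_d*0.206493] = 0.069774
  V(2,+1) = exp(-r*dt) * [p_u*0.000000 + p_m*0.000000 + p_d*0.050000] = 0.008837
  V(2,+2) = exp(-r*dt) * [p_u*0.000000 + p_m*0.000000 + p_d*0.000000] = 0.000000
  V(1,-1) = exp(-r*dt) * [p_u*0.069774 + p_m*0.204834 + p_d*0.335547] = 0.206521
  V(1,+0) = exp(-r*dt) * [p_u*0.008837 + p_m*0.069774 + p_d*0.204834] = 0.084020
  V(1,+1) = exp(-r*dt) * [p_u*0.000000 + p_m*0.008837 + p_d*0.069774] = 0.018214
  V(0,+0) = exp(-r*dt) * [p_u*0.018214 + p_m*0.084020 + p_d*0.206521] = 0.095263
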